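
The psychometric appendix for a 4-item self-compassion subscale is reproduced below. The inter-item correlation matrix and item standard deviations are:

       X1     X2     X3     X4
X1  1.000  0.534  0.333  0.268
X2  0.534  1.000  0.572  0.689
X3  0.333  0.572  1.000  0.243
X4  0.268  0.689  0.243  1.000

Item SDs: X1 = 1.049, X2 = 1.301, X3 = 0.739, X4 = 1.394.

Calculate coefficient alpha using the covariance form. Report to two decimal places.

coefficient alpha = 0.75

Σσ²ᵢ = 1.049² + 1.301² + 0.739² + 1.394² = 5.2824
Covariances σ_ij = r_ij · s_i · s_j:
  σ(X1,X2) = 0.534 × 1.049 × 1.301 = 0.7288
  σ(X1,X3) = 0.333 × 1.049 × 0.739 = 0.2581
  σ(X1,X4) = 0.268 × 1.049 × 1.394 = 0.3919
  σ(X2,X3) = 0.572 × 1.301 × 0.739 = 0.5499
  σ(X2,X4) = 0.689 × 1.301 × 1.394 = 1.2496
  σ(X3,X4) = 0.243 × 0.739 × 1.394 = 0.2503
σ²_T = Σσ²ᵢ + 2·Σσ_ij = 5.2824 + 2 × 3.4286 = 12.1396
α = (4/3)·(1 − 5.2824/12.1396) = 0.75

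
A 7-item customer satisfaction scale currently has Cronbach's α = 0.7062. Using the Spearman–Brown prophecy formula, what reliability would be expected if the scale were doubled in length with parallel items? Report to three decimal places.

Length factor m = 2
α' = m·α / (1 + (m−1)·α)
   = 2 × 0.7062 / (1 + (2 − 1) × 0.7062)
   = 1.4124 / 1.7062 = 0.828

predicted reliability = 0.828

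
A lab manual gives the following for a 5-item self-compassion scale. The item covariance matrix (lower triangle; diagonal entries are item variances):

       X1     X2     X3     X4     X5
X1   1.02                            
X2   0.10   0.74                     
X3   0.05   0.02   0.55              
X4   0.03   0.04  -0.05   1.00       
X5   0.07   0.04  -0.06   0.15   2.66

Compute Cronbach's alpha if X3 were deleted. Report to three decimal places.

α = 0.183

Remaining items: X1, X2, X4, X5 (k = 4).
sum of item variances = 1.02 + 0.74 + 1.00 + 2.66 = 5.42
Var(T) = 5.42 + 2 × 0.43 = 6.28
α (item deleted) = (4/3)·(1 − 5.42/6.28) = 0.183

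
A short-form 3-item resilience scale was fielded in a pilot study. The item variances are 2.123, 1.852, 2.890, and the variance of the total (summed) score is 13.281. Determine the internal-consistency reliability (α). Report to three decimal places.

α = 0.725

sum of item variances = 2.123 + 1.852 + 2.890 = 6.865
α = (k/(k−1))·(1 − sum of item variances/Var(T)) = (3/2)·(1 − 6.865/13.281) = 0.725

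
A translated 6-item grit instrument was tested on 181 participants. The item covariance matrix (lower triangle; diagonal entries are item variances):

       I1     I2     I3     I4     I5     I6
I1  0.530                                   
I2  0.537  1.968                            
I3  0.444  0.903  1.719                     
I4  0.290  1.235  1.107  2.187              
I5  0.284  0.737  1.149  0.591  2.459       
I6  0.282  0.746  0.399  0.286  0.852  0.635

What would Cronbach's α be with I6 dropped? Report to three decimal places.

α = 0.777

Remaining items: I1, I2, I3, I4, I5 (k = 5).
sum of item variances = 0.530 + 1.968 + 1.719 + 2.187 + 2.459 = 8.863
σ²_total = 8.863 + 2 × 7.277 = 23.417
α (item deleted) = (5/4)·(1 − 8.863/23.417) = 0.777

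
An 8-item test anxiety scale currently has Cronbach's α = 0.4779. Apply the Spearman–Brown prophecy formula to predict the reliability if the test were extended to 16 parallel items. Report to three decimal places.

predicted reliability = 0.647

Length factor m = 16/8 = 2.0000
α' = m·α / (1 + (m−1)·α)
   = 16/8 × 0.4779 / (1 + (16/8 − 1) × 0.4779)
   = 0.9558 / 1.4779 = 0.647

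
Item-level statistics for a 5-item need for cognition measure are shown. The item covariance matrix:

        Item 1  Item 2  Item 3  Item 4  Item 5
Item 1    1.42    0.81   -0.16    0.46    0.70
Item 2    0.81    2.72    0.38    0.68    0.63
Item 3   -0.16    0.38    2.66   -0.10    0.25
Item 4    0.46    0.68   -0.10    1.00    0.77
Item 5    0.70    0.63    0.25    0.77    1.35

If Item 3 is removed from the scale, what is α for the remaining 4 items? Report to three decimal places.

α = 0.740

Remaining items: Item 1, Item 2, Item 4, Item 5 (k = 4).
Σσᵢ² = 1.42 + 2.72 + 1.00 + 1.35 = 6.49
σ²_T = 6.49 + 2 × 4.05 = 14.59
α (item deleted) = (4/3)·(1 − 6.49/14.59) = 0.740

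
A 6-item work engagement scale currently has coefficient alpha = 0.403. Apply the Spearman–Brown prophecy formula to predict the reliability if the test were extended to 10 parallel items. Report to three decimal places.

predicted reliability = 0.529

Length factor m = 10/6 = 1.6667
α' = m·α / (1 + (m−1)·α)
   = 10/6 × 0.403 / (1 + (10/6 − 1) × 0.403)
   = 0.6717 / 1.2687 = 0.529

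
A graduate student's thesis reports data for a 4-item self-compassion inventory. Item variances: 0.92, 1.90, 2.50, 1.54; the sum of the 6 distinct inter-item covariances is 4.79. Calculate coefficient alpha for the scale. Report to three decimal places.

coefficient alpha = 0.777

Σσ²ᵢ = 0.92 + 1.90 + 2.50 + 1.54 = 6.86
Sum of distinct covariances = 4.79
σ²_total = Σσ²ᵢ + 2·Σcov = 6.86 + 2 × 4.79 = 16.44
α = (4/3)·(1 − 6.86/16.44) = 0.777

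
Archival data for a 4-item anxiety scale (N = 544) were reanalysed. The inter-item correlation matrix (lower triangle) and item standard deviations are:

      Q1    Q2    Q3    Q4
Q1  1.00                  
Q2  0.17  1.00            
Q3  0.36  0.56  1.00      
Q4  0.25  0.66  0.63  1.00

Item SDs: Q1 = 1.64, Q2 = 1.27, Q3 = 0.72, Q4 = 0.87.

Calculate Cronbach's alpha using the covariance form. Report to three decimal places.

Σσ²ᵢ = 1.64² + 1.27² + 0.72² + 0.87² = 5.5778
Covariances σ_ij = r_ij · s_i · s_j:
  σ(Q1,Q2) = 0.17 × 1.64 × 1.27 = 0.3541
  σ(Q1,Q3) = 0.36 × 1.64 × 0.72 = 0.4251
  σ(Q1,Q4) = 0.25 × 1.64 × 0.87 = 0.3567
  σ(Q2,Q3) = 0.56 × 1.27 × 0.72 = 0.5121
  σ(Q2,Q4) = 0.66 × 1.27 × 0.87 = 0.7292
  σ(Q3,Q4) = 0.63 × 0.72 × 0.87 = 0.3946
σ²_T = Σσ²ᵢ + 2·Σσ_ij = 5.5778 + 2 × 2.7718 = 11.1214
α = (4/3)·(1 − 5.5778/11.1214) = 0.665

Cronbach's alpha = 0.665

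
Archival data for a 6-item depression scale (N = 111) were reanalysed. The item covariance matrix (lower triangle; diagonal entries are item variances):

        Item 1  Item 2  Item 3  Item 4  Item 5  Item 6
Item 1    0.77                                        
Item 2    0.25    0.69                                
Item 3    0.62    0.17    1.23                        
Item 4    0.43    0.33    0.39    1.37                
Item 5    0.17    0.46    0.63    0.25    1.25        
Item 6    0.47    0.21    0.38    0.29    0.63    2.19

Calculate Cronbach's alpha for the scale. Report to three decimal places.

α = 0.723

Σσᵢ² = 0.77 + 0.69 + 1.23 + 1.37 + 1.25 + 2.19 = 7.50
Sum of off-diagonal covariances = 5.68
σ²_total = 7.50 + 2 × 5.68 = 18.86
α = (k/(k−1))·(1 − Σσᵢ²/σ²_total) = (6/5)·(1 − 7.50/18.86) = 0.723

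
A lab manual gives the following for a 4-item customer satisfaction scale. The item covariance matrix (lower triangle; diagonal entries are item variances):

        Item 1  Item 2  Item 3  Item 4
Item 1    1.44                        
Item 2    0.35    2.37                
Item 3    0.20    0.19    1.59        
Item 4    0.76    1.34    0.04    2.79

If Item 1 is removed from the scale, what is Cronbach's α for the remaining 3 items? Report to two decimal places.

α = 0.48

Remaining items: Item 2, Item 3, Item 4 (k = 3).
Σσ²ᵢ = 2.37 + 1.59 + 2.79 = 6.75
total variance = 6.75 + 2 × 1.57 = 9.89
α (item deleted) = (3/2)·(1 − 6.75/9.89) = 0.48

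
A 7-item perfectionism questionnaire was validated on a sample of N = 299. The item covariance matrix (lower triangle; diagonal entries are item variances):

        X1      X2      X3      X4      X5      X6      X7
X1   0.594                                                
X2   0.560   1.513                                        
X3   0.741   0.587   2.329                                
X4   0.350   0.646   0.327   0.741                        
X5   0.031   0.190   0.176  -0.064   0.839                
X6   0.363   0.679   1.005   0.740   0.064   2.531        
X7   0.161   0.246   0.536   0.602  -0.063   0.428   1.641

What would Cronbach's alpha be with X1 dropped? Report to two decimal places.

Remaining items: X2, X3, X4, X5, X6, X7 (k = 6).
sum of item variances = 1.513 + 2.329 + 0.741 + 0.839 + 2.531 + 1.641 = 9.594
Var(T) = 9.594 + 2 × 6.099 = 21.792
α (item deleted) = (6/5)·(1 − 9.594/21.792) = 0.67

α = 0.67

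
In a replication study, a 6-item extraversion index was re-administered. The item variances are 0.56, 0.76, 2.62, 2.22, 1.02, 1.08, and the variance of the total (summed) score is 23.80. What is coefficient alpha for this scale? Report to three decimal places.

ΣVar(i) = 0.56 + 0.76 + 2.62 + 2.22 + 1.02 + 1.08 = 8.26
α = (k/(k−1))·(1 − ΣVar(i)/σ²_total) = (6/5)·(1 − 8.26/23.80) = 0.784

coefficient alpha = 0.784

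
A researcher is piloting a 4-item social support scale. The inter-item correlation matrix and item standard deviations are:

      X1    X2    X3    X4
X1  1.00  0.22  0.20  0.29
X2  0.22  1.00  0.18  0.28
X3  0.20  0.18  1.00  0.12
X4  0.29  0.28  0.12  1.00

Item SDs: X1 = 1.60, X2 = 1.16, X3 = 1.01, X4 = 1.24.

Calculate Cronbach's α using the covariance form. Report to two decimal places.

Σσ²ᵢ = 1.60² + 1.16² + 1.01² + 1.24² = 6.4633
Covariances σ_ij = r_ij · s_i · s_j:
  σ(X1,X2) = 0.22 × 1.60 × 1.16 = 0.4083
  σ(X1,X3) = 0.20 × 1.60 × 1.01 = 0.3232
  σ(X1,X4) = 0.29 × 1.60 × 1.24 = 0.5754
  σ(X2,X3) = 0.18 × 1.16 × 1.01 = 0.2109
  σ(X2,X4) = 0.28 × 1.16 × 1.24 = 0.4028
  σ(X3,X4) = 0.12 × 1.01 × 1.24 = 0.1503
σ²_T = Σσ²ᵢ + 2·Σσ_ij = 6.4633 + 2 × 2.0709 = 10.6051
α = (4/3)·(1 − 6.4633/10.6051) = 0.52

α = 0.52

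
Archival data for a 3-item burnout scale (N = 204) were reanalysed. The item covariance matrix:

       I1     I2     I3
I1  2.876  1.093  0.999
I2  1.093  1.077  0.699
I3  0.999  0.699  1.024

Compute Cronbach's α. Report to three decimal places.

Cronbach's α = 0.793

ΣVar(i) = 2.876 + 1.077 + 1.024 = 4.977
Sum of the distinct covariances = 2.791
σ²_total = 4.977 + 2 × 2.791 = 10.559
α = (k/(k−1))·(1 − ΣVar(i)/σ²_total) = (3/2)·(1 − 4.977/10.559) = 0.793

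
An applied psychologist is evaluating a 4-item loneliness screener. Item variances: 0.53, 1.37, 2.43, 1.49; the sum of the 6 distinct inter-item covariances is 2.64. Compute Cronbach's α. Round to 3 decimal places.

Σσᵢ² = 0.53 + 1.37 + 2.43 + 1.49 = 5.82
Sum of distinct covariances = 2.64
σ²_total = Σσᵢ² + 2·Σcov = 5.82 + 2 × 2.64 = 11.10
α = (4/3)·(1 − 5.82/11.10) = 0.634

Cronbach's α = 0.634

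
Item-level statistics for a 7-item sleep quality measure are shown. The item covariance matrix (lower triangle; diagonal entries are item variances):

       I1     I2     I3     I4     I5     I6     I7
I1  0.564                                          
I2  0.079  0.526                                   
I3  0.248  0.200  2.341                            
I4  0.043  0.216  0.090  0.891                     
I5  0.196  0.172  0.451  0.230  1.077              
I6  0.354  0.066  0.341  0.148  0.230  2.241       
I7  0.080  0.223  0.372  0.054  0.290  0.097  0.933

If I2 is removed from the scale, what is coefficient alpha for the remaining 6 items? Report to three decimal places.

Remaining items: I1, I3, I4, I5, I6, I7 (k = 6).
Σσ²ᵢ = 0.564 + 2.341 + 0.891 + 1.077 + 2.241 + 0.933 = 8.047
Var(T) = 8.047 + 2 × 3.224 = 14.495
α (item deleted) = (6/5)·(1 − 8.047/14.495) = 0.534

α = 0.534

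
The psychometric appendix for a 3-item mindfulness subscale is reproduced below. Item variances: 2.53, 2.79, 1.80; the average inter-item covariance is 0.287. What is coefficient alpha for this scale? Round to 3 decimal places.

sum of item variances = 2.53 + 2.79 + 1.80 = 7.12
Sum of the 3 distinct covariances = 3 × 0.287 = 0.861
total variance = sum of item variances + 2·Σcov = 7.12 + 2 × 0.861 = 8.842
α = (3/2)·(1 − 7.12/8.842) = 0.292

α = 0.292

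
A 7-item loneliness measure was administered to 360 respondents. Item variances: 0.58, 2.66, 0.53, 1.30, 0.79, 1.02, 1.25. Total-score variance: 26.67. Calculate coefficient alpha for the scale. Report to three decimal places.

α = 0.811

ΣVar(i) = 0.58 + 2.66 + 0.53 + 1.30 + 0.79 + 1.02 + 1.25 = 8.13
α = (k/(k−1))·(1 − ΣVar(i)/Var(T)) = (7/6)·(1 − 8.13/26.67) = 0.811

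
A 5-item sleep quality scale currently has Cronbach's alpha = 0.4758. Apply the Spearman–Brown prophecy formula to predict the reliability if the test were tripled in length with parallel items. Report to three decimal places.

predicted reliability = 0.731

Length factor m = 3
α' = m·α / (1 + (m−1)·α)
   = 3 × 0.4758 / (1 + (3 − 1) × 0.4758)
   = 1.4274 / 1.9516 = 0.731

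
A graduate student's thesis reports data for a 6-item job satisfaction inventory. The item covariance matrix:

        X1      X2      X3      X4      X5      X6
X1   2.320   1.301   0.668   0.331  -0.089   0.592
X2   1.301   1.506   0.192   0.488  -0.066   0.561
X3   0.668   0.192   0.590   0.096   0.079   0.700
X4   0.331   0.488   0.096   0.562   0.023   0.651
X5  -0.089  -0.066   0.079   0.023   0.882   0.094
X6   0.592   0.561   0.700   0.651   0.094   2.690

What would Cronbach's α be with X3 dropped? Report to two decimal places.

Remaining items: X1, X2, X4, X5, X6 (k = 5).
sum of item variances = 2.320 + 1.506 + 0.562 + 0.882 + 2.690 = 7.960
Var(T) = 7.960 + 2 × 3.886 = 15.732
α (item deleted) = (5/4)·(1 − 7.960/15.732) = 0.62

Cronbach's α = 0.62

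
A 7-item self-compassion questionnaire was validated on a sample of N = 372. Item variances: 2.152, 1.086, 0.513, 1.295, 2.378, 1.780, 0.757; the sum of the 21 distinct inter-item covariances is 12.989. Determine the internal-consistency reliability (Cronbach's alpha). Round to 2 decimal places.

Cronbach's alpha = 0.84

sum of item variances = 2.152 + 1.086 + 0.513 + 1.295 + 2.378 + 1.780 + 0.757 = 9.961
Sum of distinct covariances = 12.989
Var(T) = sum of item variances + 2·Σcov = 9.961 + 2 × 12.989 = 35.939
α = (7/6)·(1 − 9.961/35.939) = 0.84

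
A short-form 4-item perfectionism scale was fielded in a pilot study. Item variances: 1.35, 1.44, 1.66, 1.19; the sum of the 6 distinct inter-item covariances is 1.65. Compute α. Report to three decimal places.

α = 0.492

sum of item variances = 1.35 + 1.44 + 1.66 + 1.19 = 5.64
Sum of distinct covariances = 1.65
total variance = sum of item variances + 2·Σcov = 5.64 + 2 × 1.65 = 8.94
α = (4/3)·(1 − 5.64/8.94) = 0.492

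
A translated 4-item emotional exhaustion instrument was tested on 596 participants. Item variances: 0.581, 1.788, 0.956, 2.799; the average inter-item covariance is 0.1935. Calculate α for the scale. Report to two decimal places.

ΣVar(i) = 0.581 + 1.788 + 0.956 + 2.799 = 6.124
Sum of the 6 distinct covariances = 6 × 0.1935 = 1.1610
σ²_T = ΣVar(i) + 2·Σcov = 6.124 + 2 × 1.1610 = 8.4460
α = (4/3)·(1 − 6.124/8.4460) = 0.37

α = 0.37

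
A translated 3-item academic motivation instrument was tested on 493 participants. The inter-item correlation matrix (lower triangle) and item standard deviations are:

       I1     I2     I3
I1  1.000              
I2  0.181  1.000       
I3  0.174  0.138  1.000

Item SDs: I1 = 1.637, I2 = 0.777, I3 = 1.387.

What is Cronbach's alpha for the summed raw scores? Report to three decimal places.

Σσ²ᵢ = 1.637² + 0.777² + 1.387² = 5.2073
Covariances σ_ij = r_ij · s_i · s_j:
  σ(I1,I2) = 0.181 × 1.637 × 0.777 = 0.2302
  σ(I1,I3) = 0.174 × 1.637 × 1.387 = 0.3951
  σ(I2,I3) = 0.138 × 0.777 × 1.387 = 0.1487
σ²_T = Σσ²ᵢ + 2·Σσ_ij = 5.2073 + 2 × 0.7740 = 6.7553
α = (3/2)·(1 − 5.2073/6.7553) = 0.344

α = 0.344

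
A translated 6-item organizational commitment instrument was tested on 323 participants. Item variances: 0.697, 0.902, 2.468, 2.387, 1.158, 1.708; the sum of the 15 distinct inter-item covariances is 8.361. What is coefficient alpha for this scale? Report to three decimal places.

α = 0.771

Σσ²ᵢ = 0.697 + 0.902 + 2.468 + 2.387 + 1.158 + 1.708 = 9.320
Sum of distinct covariances = 8.361
σ²_total = Σσ²ᵢ + 2·Σcov = 9.320 + 2 × 8.361 = 26.042
α = (6/5)·(1 − 9.320/26.042) = 0.771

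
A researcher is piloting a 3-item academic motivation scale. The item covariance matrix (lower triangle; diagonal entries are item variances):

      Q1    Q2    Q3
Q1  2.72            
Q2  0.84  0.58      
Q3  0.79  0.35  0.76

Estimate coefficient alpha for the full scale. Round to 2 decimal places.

Σσ²ᵢ = 2.72 + 0.58 + 0.76 = 4.06
Sum of the distinct covariances = 1.98
total variance = 4.06 + 2 × 1.98 = 8.02
α = (k/(k−1))·(1 − Σσ²ᵢ/total variance) = (3/2)·(1 − 4.06/8.02) = 0.74

coefficient alpha = 0.74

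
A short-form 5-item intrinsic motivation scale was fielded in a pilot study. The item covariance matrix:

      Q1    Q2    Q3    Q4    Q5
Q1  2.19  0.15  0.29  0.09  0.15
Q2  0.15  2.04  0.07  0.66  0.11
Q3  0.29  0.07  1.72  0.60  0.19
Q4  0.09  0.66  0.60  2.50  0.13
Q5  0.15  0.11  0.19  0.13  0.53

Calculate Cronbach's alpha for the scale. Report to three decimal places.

α = 0.440

Σσ²ᵢ = 2.19 + 2.04 + 1.72 + 2.50 + 0.53 = 8.98
Sum of off-diagonal covariances = 2.44
σ²_T = 8.98 + 2 × 2.44 = 13.86
α = (k/(k−1))·(1 − Σσ²ᵢ/σ²_T) = (5/4)·(1 − 8.98/13.86) = 0.440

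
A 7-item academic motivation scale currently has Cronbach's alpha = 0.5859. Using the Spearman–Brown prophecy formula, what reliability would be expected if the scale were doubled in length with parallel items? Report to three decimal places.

predicted reliability = 0.739

Length factor m = 2
α' = m·α / (1 + (m−1)·α)
   = 2 × 0.5859 / (1 + (2 − 1) × 0.5859)
   = 1.1718 / 1.5859 = 0.739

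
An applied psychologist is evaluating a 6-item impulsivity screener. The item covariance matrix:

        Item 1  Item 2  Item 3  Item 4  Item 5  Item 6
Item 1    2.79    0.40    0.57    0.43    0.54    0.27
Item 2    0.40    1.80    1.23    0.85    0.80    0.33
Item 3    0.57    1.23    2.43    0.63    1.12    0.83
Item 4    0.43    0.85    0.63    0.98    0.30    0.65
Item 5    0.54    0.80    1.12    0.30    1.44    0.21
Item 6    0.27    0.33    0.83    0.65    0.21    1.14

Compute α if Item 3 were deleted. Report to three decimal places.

α = 0.675

Remaining items: Item 1, Item 2, Item 4, Item 5, Item 6 (k = 5).
Σσᵢ² = 2.79 + 1.80 + 0.98 + 1.44 + 1.14 = 8.15
σ²_total = 8.15 + 2 × 4.78 = 17.71
α (item deleted) = (5/4)·(1 − 8.15/17.71) = 0.675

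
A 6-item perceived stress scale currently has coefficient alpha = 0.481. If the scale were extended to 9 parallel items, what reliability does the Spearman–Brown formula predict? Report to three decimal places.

Length factor m = 9/6 = 1.5000
α' = m·α / (1 + (m−1)·α)
   = 9/6 × 0.481 / (1 + (9/6 − 1) × 0.481)
   = 0.7215 / 1.2405 = 0.582

predicted reliability = 0.582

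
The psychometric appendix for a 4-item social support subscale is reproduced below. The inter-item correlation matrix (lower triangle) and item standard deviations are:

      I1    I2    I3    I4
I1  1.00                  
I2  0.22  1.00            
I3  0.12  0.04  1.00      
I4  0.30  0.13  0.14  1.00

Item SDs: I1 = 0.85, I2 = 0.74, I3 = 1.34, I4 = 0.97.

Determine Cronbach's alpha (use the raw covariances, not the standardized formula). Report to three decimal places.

α = 0.393

Σσ²ᵢ = 0.85² + 0.74² + 1.34² + 0.97² = 4.0066
Covariances σ_ij = r_ij · s_i · s_j:
  σ(I1,I2) = 0.22 × 0.85 × 0.74 = 0.1384
  σ(I1,I3) = 0.12 × 0.85 × 1.34 = 0.1367
  σ(I1,I4) = 0.30 × 0.85 × 0.97 = 0.2473
  σ(I2,I3) = 0.04 × 0.74 × 1.34 = 0.0397
  σ(I2,I4) = 0.13 × 0.74 × 0.97 = 0.0933
  σ(I3,I4) = 0.14 × 1.34 × 0.97 = 0.1820
σ²_T = Σσ²ᵢ + 2·Σσ_ij = 4.0066 + 2 × 0.8374 = 5.6814
α = (4/3)·(1 − 4.0066/5.6814) = 0.393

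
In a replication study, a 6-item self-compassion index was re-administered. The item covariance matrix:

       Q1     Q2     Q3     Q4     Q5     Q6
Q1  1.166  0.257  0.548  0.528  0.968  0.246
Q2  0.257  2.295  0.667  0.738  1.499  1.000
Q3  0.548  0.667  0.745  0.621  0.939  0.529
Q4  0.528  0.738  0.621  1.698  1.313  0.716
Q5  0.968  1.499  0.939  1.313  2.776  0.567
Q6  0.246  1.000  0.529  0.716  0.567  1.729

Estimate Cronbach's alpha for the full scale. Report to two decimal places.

α = 0.82

Σσ²ᵢ = 1.166 + 2.295 + 0.745 + 1.698 + 2.776 + 1.729 = 10.409
Sum of the distinct covariances = 11.136
σ²_total = 10.409 + 2 × 11.136 = 32.681
α = (k/(k−1))·(1 − Σσ²ᵢ/σ²_total) = (6/5)·(1 − 10.409/32.681) = 0.82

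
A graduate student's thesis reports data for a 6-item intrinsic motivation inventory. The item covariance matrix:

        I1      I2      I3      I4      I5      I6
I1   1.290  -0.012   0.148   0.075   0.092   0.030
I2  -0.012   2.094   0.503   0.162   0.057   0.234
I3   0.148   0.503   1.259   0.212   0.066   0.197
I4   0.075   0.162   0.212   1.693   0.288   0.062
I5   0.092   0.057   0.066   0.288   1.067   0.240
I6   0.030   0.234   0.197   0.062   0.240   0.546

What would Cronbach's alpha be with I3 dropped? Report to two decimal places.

α = 0.34

Remaining items: I1, I2, I4, I5, I6 (k = 5).
Σσᵢ² = 1.290 + 2.094 + 1.693 + 1.067 + 0.546 = 6.690
total variance = 6.690 + 2 × 1.228 = 9.146
α (item deleted) = (5/4)·(1 − 6.690/9.146) = 0.34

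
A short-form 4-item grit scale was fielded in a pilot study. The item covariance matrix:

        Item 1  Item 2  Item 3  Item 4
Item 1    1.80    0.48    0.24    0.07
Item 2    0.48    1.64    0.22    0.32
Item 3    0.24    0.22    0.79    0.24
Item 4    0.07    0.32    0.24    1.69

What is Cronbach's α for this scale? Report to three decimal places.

Cronbach's α = 0.462

Σσ²ᵢ = 1.80 + 1.64 + 0.79 + 1.69 = 5.92
Sum of off-diagonal covariances = 1.57
σ²_total = 5.92 + 2 × 1.57 = 9.06
α = (k/(k−1))·(1 − Σσ²ᵢ/σ²_total) = (4/3)·(1 − 5.92/9.06) = 0.462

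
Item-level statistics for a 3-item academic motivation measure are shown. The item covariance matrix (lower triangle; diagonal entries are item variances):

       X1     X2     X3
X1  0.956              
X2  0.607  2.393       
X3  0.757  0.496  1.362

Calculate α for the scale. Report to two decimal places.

α = 0.66

sum of item variances = 0.956 + 2.393 + 1.362 = 4.711
Sum of off-diagonal covariances = 1.860
σ²_total = 4.711 + 2 × 1.860 = 8.431
α = (k/(k−1))·(1 − sum of item variances/σ²_total) = (3/2)·(1 − 4.711/8.431) = 0.66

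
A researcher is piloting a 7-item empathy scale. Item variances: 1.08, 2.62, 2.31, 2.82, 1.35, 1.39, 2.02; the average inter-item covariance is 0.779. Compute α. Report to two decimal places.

ΣVar(i) = 1.08 + 2.62 + 2.31 + 2.82 + 1.35 + 1.39 + 2.02 = 13.59
Sum of the 21 distinct covariances = 21 × 0.779 = 16.359
σ²_T = ΣVar(i) + 2·Σcov = 13.59 + 2 × 16.359 = 46.308
α = (7/6)·(1 − 13.59/46.308) = 0.82

α = 0.82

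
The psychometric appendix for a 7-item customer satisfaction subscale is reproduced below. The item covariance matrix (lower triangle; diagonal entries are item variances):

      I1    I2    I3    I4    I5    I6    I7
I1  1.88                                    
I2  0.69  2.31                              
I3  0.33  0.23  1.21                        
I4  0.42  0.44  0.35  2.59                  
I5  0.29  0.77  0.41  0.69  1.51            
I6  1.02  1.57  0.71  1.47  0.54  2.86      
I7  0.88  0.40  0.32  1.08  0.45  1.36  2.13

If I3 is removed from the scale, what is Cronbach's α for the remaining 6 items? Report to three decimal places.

Remaining items: I1, I2, I4, I5, I6, I7 (k = 6).
ΣVar(i) = 1.88 + 2.31 + 2.59 + 1.51 + 2.86 + 2.13 = 13.28
σ²_T = 13.28 + 2 × 12.07 = 37.42
α (item deleted) = (6/5)·(1 − 13.28/37.42) = 0.774

α = 0.774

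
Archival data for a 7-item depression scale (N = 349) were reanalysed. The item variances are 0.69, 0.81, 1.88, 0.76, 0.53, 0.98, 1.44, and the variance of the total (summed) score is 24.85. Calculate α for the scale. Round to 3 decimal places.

α = 0.834

Σσᵢ² = 0.69 + 0.81 + 1.88 + 0.76 + 0.53 + 0.98 + 1.44 = 7.09
α = (k/(k−1))·(1 − Σσᵢ²/Var(T)) = (7/6)·(1 − 7.09/24.85) = 0.834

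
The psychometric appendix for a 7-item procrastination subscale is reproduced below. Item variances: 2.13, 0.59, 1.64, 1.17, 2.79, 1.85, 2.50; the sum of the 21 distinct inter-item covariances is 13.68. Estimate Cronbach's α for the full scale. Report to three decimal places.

sum of item variances = 2.13 + 0.59 + 1.64 + 1.17 + 2.79 + 1.85 + 2.50 = 12.67
Sum of distinct covariances = 13.68
Var(T) = sum of item variances + 2·Σcov = 12.67 + 2 × 13.68 = 40.03
α = (7/6)·(1 − 12.67/40.03) = 0.797

Cronbach's α = 0.797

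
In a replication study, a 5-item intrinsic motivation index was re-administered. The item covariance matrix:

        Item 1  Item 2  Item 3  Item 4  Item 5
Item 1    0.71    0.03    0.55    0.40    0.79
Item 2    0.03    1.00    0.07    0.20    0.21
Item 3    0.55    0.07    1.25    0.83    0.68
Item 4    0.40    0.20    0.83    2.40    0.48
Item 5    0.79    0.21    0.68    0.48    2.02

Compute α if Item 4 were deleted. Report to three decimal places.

α = 0.645

Remaining items: Item 1, Item 2, Item 3, Item 5 (k = 4).
Σσᵢ² = 0.71 + 1.00 + 1.25 + 2.02 = 4.98
σ²_total = 4.98 + 2 × 2.33 = 9.64
α (item deleted) = (4/3)·(1 − 4.98/9.64) = 0.645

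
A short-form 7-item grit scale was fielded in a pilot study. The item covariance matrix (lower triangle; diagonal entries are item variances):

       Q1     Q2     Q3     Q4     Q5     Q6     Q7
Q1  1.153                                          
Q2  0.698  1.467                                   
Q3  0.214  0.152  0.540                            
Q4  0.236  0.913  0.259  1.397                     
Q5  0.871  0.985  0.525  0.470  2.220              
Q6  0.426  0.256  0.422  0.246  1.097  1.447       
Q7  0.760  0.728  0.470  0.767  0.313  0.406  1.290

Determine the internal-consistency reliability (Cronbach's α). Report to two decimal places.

α = 0.82

ΣVar(i) = 1.153 + 1.467 + 0.540 + 1.397 + 2.220 + 1.447 + 1.290 = 9.514
Sum of off-diagonal covariances = 11.214
σ²_T = 9.514 + 2 × 11.214 = 31.942
α = (k/(k−1))·(1 − ΣVar(i)/σ²_T) = (7/6)·(1 − 9.514/31.942) = 0.82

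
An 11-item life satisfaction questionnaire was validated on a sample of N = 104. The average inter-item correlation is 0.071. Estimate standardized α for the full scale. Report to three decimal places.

Standardized α = k·r̄ / (1 + (k−1)·r̄) = 11 × 0.071 / (1 + 10 × 0.071)
  = 0.7810 / 1.7100 = 0.457

standardized α = 0.457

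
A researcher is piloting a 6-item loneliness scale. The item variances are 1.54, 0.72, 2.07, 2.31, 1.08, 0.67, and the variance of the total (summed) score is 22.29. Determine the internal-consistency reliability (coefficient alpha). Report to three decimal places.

coefficient alpha = 0.748

Σσ²ᵢ = 1.54 + 0.72 + 2.07 + 2.31 + 1.08 + 0.67 = 8.39
α = (k/(k−1))·(1 − Σσ²ᵢ/σ²_total) = (6/5)·(1 − 8.39/22.29) = 0.748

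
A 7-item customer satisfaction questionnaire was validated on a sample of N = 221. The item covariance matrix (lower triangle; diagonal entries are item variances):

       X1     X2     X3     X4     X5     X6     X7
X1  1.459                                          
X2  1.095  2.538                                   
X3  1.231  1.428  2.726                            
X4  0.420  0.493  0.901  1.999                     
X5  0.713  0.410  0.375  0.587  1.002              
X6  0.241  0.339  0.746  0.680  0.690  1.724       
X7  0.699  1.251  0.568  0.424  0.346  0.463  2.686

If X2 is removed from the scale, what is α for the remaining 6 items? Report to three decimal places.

α = 0.732

Remaining items: X1, X3, X4, X5, X6, X7 (k = 6).
sum of item variances = 1.459 + 2.726 + 1.999 + 1.002 + 1.724 + 2.686 = 11.596
total variance = 11.596 + 2 × 9.084 = 29.764
α (item deleted) = (6/5)·(1 − 11.596/29.764) = 0.732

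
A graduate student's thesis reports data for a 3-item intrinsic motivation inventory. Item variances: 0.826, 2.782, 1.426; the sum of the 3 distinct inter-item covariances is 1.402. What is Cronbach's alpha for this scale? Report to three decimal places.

sum of item variances = 0.826 + 2.782 + 1.426 = 5.034
Sum of distinct covariances = 1.402
σ²_T = sum of item variances + 2·Σcov = 5.034 + 2 × 1.402 = 7.838
α = (3/2)·(1 − 5.034/7.838) = 0.537

Cronbach's alpha = 0.537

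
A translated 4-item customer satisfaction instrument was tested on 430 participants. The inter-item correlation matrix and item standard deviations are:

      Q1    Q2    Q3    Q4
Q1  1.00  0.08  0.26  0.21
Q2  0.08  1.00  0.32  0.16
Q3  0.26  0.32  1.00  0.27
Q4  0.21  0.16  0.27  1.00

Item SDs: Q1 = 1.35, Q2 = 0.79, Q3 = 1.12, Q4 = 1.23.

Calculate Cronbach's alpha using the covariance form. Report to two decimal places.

Σσ²ᵢ = 1.35² + 0.79² + 1.12² + 1.23² = 5.2139
Covariances σ_ij = r_ij · s_i · s_j:
  σ(Q1,Q2) = 0.08 × 1.35 × 0.79 = 0.0853
  σ(Q1,Q3) = 0.26 × 1.35 × 1.12 = 0.3931
  σ(Q1,Q4) = 0.21 × 1.35 × 1.23 = 0.3487
  σ(Q2,Q3) = 0.32 × 0.79 × 1.12 = 0.2831
  σ(Q2,Q4) = 0.16 × 0.79 × 1.23 = 0.1555
  σ(Q3,Q4) = 0.27 × 1.12 × 1.23 = 0.3720
σ²_T = Σσ²ᵢ + 2·Σσ_ij = 5.2139 + 2 × 1.6377 = 8.4893
α = (4/3)·(1 − 5.2139/8.4893) = 0.51

α = 0.51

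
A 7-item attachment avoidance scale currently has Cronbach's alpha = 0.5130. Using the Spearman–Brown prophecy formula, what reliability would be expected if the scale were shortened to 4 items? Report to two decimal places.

Length factor m = 4/7 = 0.5714
α' = m·α / (1 − (1−m)·α)
   = 4/7 × 0.5130 / (1 − (1 − 4/7) × 0.5130)
   = 0.2931 / 0.7801 = 0.38

predicted reliability = 0.38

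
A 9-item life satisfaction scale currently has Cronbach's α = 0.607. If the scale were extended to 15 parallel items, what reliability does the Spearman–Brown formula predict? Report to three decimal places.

Length factor m = 15/9 = 1.6667
α' = m·α / (1 + (m−1)·α)
   = 15/9 × 0.607 / (1 + (15/9 − 1) × 0.607)
   = 1.0117 / 1.4047 = 0.720

predicted reliability = 0.720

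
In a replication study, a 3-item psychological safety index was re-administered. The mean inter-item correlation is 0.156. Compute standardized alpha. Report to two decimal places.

Standardized α = k·r̄ / (1 + (k−1)·r̄) = 3 × 0.156 / (1 + 2 × 0.156)
  = 0.4680 / 1.3120 = 0.36

α = 0.36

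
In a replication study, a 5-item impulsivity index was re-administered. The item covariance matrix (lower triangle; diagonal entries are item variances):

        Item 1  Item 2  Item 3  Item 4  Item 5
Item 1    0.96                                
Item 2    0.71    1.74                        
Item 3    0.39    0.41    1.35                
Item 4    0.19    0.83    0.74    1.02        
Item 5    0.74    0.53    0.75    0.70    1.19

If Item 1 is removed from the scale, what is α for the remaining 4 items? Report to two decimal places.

α = 0.80

Remaining items: Item 2, Item 3, Item 4, Item 5 (k = 4).
ΣVar(i) = 1.74 + 1.35 + 1.02 + 1.19 = 5.30
σ²_T = 5.30 + 2 × 3.96 = 13.22
α (item deleted) = (4/3)·(1 − 5.30/13.22) = 0.80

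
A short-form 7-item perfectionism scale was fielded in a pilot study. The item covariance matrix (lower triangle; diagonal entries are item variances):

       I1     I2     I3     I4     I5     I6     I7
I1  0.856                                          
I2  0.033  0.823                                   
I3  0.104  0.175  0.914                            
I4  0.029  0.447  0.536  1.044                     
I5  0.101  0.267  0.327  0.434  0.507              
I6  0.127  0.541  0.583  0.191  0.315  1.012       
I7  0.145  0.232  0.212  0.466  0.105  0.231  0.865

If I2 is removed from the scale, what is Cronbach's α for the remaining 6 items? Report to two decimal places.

Remaining items: I1, I3, I4, I5, I6, I7 (k = 6).
sum of item variances = 0.856 + 0.914 + 1.044 + 0.507 + 1.012 + 0.865 = 5.198
total variance = 5.198 + 2 × 3.906 = 13.010
α (item deleted) = (6/5)·(1 − 5.198/13.010) = 0.72

α = 0.72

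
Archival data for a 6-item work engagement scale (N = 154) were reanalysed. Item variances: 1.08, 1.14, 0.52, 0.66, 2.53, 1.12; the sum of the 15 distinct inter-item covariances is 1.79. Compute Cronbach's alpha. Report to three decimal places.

α = 0.404

Σσ²ᵢ = 1.08 + 1.14 + 0.52 + 0.66 + 2.53 + 1.12 = 7.05
Sum of distinct covariances = 1.79
Var(T) = Σσ²ᵢ + 2·Σcov = 7.05 + 2 × 1.79 = 10.63
α = (6/5)·(1 − 7.05/10.63) = 0.404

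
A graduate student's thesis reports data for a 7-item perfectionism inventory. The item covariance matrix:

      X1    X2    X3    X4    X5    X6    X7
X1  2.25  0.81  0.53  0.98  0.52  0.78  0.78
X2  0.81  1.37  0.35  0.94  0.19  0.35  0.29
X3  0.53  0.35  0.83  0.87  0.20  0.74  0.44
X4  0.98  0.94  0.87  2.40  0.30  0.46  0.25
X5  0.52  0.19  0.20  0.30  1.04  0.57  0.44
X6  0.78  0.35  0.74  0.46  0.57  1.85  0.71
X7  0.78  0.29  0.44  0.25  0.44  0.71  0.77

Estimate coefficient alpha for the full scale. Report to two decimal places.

ΣVar(i) = 2.25 + 1.37 + 0.83 + 2.40 + 1.04 + 1.85 + 0.77 = 10.51
Sum of off-diagonal covariances = 11.50
σ²_total = 10.51 + 2 × 11.50 = 33.51
α = (k/(k−1))·(1 − ΣVar(i)/σ²_total) = (7/6)·(1 − 10.51/33.51) = 0.80

coefficient alpha = 0.80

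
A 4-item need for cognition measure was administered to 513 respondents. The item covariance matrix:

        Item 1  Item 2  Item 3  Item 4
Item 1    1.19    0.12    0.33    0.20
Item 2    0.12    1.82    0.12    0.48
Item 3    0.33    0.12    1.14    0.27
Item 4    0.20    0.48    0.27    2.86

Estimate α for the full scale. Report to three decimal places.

Σσ²ᵢ = 1.19 + 1.82 + 1.14 + 2.86 = 7.01
Sum of the distinct covariances = 1.52
total variance = 7.01 + 2 × 1.52 = 10.05
α = (k/(k−1))·(1 − Σσ²ᵢ/total variance) = (4/3)·(1 − 7.01/10.05) = 0.403

α = 0.403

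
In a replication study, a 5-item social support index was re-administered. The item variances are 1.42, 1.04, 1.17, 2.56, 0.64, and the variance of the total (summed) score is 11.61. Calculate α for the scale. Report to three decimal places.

α = 0.515

Σσ²ᵢ = 1.42 + 1.04 + 1.17 + 2.56 + 0.64 = 6.83
α = (k/(k−1))·(1 − Σσ²ᵢ/σ²_T) = (5/4)·(1 − 6.83/11.61) = 0.515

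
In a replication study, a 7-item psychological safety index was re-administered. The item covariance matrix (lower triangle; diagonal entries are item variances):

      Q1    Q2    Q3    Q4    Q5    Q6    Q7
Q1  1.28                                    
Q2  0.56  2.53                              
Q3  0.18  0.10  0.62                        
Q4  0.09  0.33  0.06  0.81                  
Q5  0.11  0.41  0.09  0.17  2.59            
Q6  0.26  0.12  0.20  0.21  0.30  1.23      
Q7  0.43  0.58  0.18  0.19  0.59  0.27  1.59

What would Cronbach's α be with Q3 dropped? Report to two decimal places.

Remaining items: Q1, Q2, Q4, Q5, Q6, Q7 (k = 6).
sum of item variances = 1.28 + 2.53 + 0.81 + 2.59 + 1.23 + 1.59 = 10.03
total variance = 10.03 + 2 × 4.62 = 19.27
α (item deleted) = (6/5)·(1 − 10.03/19.27) = 0.58

α = 0.58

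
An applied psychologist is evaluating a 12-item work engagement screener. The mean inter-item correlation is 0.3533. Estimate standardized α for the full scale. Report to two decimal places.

α = 0.87

Standardized α = k·r̄ / (1 + (k−1)·r̄) = 12 × 0.3533 / (1 + 11 × 0.3533)
  = 4.2396 / 4.8863 = 0.87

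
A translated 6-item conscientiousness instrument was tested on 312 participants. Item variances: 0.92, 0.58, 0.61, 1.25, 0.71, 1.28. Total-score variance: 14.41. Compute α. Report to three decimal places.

α = 0.754

Σσᵢ² = 0.92 + 0.58 + 0.61 + 1.25 + 0.71 + 1.28 = 5.35
α = (k/(k−1))·(1 − Σσᵢ²/σ²_T) = (6/5)·(1 − 5.35/14.41) = 0.754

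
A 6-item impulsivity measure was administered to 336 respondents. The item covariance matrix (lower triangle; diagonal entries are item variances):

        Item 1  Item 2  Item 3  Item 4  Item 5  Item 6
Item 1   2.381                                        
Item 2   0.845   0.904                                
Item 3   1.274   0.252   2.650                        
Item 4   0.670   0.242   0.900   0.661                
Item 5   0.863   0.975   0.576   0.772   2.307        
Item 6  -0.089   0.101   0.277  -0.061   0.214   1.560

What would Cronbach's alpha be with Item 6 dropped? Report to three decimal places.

Remaining items: Item 1, Item 2, Item 3, Item 4, Item 5 (k = 5).
Σσᵢ² = 2.381 + 0.904 + 2.650 + 0.661 + 2.307 = 8.903
σ²_total = 8.903 + 2 × 7.369 = 23.641
α (item deleted) = (5/4)·(1 − 8.903/23.641) = 0.779

α = 0.779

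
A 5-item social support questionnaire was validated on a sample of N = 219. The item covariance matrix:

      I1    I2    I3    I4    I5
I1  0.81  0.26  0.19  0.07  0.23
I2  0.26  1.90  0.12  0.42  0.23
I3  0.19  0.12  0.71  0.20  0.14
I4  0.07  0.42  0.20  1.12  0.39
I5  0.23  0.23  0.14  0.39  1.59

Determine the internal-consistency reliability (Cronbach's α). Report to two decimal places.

Cronbach's α = 0.53

sum of item variances = 0.81 + 1.90 + 0.71 + 1.12 + 1.59 = 6.13
Sum of the distinct covariances = 2.25
σ²_T = 6.13 + 2 × 2.25 = 10.63
α = (k/(k−1))·(1 − sum of item variances/σ²_T) = (5/4)·(1 − 6.13/10.63) = 0.53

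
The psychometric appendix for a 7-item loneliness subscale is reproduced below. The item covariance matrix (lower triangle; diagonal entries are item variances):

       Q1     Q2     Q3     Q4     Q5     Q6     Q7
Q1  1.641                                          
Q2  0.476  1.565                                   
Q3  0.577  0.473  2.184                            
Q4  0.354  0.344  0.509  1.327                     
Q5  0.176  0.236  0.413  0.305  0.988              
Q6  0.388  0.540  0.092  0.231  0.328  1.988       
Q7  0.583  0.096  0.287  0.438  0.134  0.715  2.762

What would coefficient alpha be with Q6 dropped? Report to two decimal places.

α = 0.61

Remaining items: Q1, Q2, Q3, Q4, Q5, Q7 (k = 6).
Σσᵢ² = 1.641 + 1.565 + 2.184 + 1.327 + 0.988 + 2.762 = 10.467
Var(T) = 10.467 + 2 × 5.401 = 21.269
α (item deleted) = (6/5)·(1 − 10.467/21.269) = 0.61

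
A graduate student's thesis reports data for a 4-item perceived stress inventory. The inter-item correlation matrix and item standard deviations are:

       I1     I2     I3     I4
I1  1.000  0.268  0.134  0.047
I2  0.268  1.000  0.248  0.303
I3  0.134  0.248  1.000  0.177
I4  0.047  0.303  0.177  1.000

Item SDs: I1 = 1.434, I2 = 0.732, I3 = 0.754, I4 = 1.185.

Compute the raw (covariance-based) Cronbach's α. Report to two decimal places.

Σσ²ᵢ = 1.434² + 0.732² + 0.754² + 1.185² = 4.5649
Covariances σ_ij = r_ij · s_i · s_j:
  σ(I1,I2) = 0.268 × 1.434 × 0.732 = 0.2813
  σ(I1,I3) = 0.134 × 1.434 × 0.754 = 0.1449
  σ(I1,I4) = 0.047 × 1.434 × 1.185 = 0.0799
  σ(I2,I3) = 0.248 × 0.732 × 0.754 = 0.1369
  σ(I2,I4) = 0.303 × 0.732 × 1.185 = 0.2628
  σ(I3,I4) = 0.177 × 0.754 × 1.185 = 0.1581
σ²_T = Σσ²ᵢ + 2·Σσ_ij = 4.5649 + 2 × 1.0639 = 6.6927
α = (4/3)·(1 − 4.5649/6.6927) = 0.42

α = 0.42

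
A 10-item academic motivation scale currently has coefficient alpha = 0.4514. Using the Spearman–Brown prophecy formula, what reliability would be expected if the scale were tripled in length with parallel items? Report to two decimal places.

predicted reliability = 0.71

Length factor m = 3
α' = m·α / (1 + (m−1)·α)
   = 3 × 0.4514 / (1 + (3 − 1) × 0.4514)
   = 1.3542 / 1.9028 = 0.71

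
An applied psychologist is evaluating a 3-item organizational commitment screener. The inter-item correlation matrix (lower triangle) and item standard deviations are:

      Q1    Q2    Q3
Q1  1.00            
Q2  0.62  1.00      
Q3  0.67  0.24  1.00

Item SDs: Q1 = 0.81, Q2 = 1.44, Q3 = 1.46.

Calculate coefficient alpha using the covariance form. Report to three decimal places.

Σσ²ᵢ = 0.81² + 1.44² + 1.46² = 4.8613
Covariances σ_ij = r_ij · s_i · s_j:
  σ(Q1,Q2) = 0.62 × 0.81 × 1.44 = 0.7232
  σ(Q1,Q3) = 0.67 × 0.81 × 1.46 = 0.7923
  σ(Q2,Q3) = 0.24 × 1.44 × 1.46 = 0.5046
σ²_T = Σσ²ᵢ + 2·Σσ_ij = 4.8613 + 2 × 2.0201 = 8.9015
α = (3/2)·(1 − 4.8613/8.9015) = 0.681

α = 0.681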